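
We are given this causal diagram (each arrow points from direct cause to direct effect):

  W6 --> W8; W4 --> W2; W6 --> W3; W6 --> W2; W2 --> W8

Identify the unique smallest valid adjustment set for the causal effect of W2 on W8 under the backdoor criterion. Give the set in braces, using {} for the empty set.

{W6}

Variables eligible for adjustment (non-descendants of W2, excluding W2 and W8): {W3, W4, W6}.
Backdoor paths from W2 to W8:
  P1: W2 <- W6 -> W8
The empty set is not sufficient: P1 (W2 <- W6 -> W8) has no collider blocking it and no conditioned non-collider, so it is open.
Try {W6}:
  P1: blocked at fork node W6 ∈ conditioning set.
{W6} contains no descendant of W2 and blocks every backdoor path.
No other singleton works — e.g. {W4} leaves P1 open — so {W6} is the unique smallest valid adjustment set.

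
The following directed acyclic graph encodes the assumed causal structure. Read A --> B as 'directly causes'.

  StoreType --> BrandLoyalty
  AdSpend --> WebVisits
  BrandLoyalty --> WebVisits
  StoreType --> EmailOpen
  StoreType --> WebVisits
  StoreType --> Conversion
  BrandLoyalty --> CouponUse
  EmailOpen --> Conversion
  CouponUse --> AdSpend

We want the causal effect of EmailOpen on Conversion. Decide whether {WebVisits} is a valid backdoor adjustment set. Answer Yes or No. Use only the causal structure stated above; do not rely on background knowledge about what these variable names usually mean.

No

Backdoor paths from EmailOpen to Conversion (paths whose first edge points into EmailOpen):
  P1: EmailOpen <- StoreType -> Conversion
Condition 1 (no descendant of EmailOpen in the set): holds — descendants of EmailOpen are {Conversion}; none are in {WebVisits}.
Condition 2 (every backdoor path blocked by {WebVisits}):
  P1: open — no interior node is in the conditioning set.
{WebVisits} does not satisfy the backdoor criterion.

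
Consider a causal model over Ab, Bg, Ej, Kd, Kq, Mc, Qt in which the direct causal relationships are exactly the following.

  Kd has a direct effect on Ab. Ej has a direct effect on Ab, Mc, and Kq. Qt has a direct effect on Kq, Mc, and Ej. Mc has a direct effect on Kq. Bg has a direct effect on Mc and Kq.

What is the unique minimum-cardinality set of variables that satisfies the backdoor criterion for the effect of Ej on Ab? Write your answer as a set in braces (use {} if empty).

{}

Variables eligible for adjustment (non-descendants of Ej, excluding Ej and Ab): {Bg, Kd, Qt}.
Backdoor paths from Ej to Ab:
  (none)
With no backdoor paths the empty set already satisfies the criterion, and it is trivially minimal.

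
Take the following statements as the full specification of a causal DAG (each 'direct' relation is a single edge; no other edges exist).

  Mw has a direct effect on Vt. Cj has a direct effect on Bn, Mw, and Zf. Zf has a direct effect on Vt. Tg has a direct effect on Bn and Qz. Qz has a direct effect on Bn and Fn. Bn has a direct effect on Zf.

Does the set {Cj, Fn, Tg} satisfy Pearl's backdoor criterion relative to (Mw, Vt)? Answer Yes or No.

Yes

Backdoor paths from Mw to Vt (paths whose first edge points into Mw):
  P1: Mw <- Cj -> Bn -> Zf -> Vt
  P2: Mw <- Cj -> Zf -> Vt
Condition 1 (no descendant of Mw in the set): holds — descendants of Mw are {Vt}; none are in {Cj, Fn, Tg}.
Condition 2 (every backdoor path blocked by {Cj, Fn, Tg}):
  P1: blocked at fork node Cj ∈ conditioning set.
  P2: blocked at fork node Cj ∈ conditioning set.
{Cj, Fn, Tg} satisfies the backdoor criterion.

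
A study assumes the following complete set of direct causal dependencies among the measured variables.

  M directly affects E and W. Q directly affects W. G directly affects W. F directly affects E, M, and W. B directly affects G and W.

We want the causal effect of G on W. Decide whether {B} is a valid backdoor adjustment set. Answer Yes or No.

Yes

Backdoor paths from G to W (paths whose first edge points into G):
  P1: G <- B -> W
Condition 1 (no descendant of G in the set): holds — descendants of G are {W}; none are in {B}.
Condition 2 (every backdoor path blocked by {B}):
  P1: blocked at fork node B ∈ conditioning set.
{B} satisfies the backdoor criterion.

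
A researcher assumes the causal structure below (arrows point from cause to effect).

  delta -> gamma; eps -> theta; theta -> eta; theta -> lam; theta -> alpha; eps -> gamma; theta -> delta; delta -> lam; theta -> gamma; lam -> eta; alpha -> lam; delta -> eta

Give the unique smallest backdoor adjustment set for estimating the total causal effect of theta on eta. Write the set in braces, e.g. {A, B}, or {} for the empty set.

{}

Variables eligible for adjustment (non-descendants of theta, excluding theta and eta): {eps}.
Backdoor paths from theta to eta:
  P1: theta <- eps -> gamma <- delta -> lam -> eta
  P2: theta <- eps -> gamma <- delta -> eta
Each backdoor path contains an unconditioned collider, so every path is already blocked with the empty conditioning set:
  P1: blocked at collider gamma (neither it nor any descendant is in the conditioning set).
  P2: blocked at collider gamma (neither it nor any descendant is in the conditioning set).
The empty set is therefore the unique smallest valid set.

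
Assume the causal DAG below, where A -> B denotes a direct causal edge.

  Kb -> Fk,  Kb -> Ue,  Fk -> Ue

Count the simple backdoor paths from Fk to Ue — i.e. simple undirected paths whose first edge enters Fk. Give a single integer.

1

A backdoor path from Fk to Ue is any simple undirected path whose first edge points into Fk (i.e. leaves Fk via a parent).
Parents of Fk: {Kb}.
Enumerating:
  P1: Fk <- Kb -> Ue
That exhausts the simple backdoor paths. Count: 1.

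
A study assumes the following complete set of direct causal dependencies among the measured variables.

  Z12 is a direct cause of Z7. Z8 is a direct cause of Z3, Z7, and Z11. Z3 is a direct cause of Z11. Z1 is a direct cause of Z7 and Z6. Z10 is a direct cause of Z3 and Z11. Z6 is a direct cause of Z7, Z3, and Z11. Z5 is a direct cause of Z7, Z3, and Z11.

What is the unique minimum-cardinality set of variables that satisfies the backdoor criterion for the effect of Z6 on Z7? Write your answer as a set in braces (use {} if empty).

Variables eligible for adjustment (non-descendants of Z6, excluding Z6 and Z7): {Z1, Z10, Z12, Z5, Z8}.
Backdoor paths from Z6 to Z7:
  P1: Z6 <- Z1 -> Z7
The empty set is not sufficient: P1 (Z6 <- Z1 -> Z7) has no collider blocking it and no conditioned non-collider, so it is open.
Try {Z1}:
  P1: blocked at fork node Z1 ∈ conditioning set.
{Z1} contains no descendant of Z6 and blocks every backdoor path.
No other singleton works — e.g. {Z10} leaves P1 open — so {Z1} is the unique smallest valid adjustment set.

{Z1}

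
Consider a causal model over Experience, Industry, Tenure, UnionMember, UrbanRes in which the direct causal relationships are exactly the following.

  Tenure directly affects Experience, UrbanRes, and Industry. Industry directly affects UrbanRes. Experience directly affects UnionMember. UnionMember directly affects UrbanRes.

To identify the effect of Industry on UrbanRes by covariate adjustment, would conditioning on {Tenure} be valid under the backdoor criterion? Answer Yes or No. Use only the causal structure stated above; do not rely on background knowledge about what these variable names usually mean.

Backdoor paths from Industry to UrbanRes (paths whose first edge points into Industry):
  P1: Industry <- Tenure -> Experience -> UnionMember -> UrbanRes
  P2: Industry <- Tenure -> UrbanRes
Condition 1 (no descendant of Industry in the set): holds — descendants of Industry are {UrbanRes}; none are in {Tenure}.
Condition 2 (every backdoor path blocked by {Tenure}):
  P1: blocked at fork node Tenure ∈ conditioning set.
  P2: blocked at fork node Tenure ∈ conditioning set.
{Tenure} satisfies the backdoor criterion.

Yes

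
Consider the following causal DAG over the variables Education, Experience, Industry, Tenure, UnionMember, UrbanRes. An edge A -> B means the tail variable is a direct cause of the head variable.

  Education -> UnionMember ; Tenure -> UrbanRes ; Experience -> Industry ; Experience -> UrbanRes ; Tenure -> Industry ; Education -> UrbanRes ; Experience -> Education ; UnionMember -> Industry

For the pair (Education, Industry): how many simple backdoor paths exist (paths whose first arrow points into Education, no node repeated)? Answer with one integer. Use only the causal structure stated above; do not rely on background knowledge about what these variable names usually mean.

2

A backdoor path from Education to Industry is any simple undirected path whose first edge points into Education (i.e. leaves Education via a parent).
Parents of Education: {Experience}.
Enumerating:
  P1: Education <- Experience -> Industry
  P2: Education <- Experience -> UrbanRes <- Tenure -> Industry
That exhausts the simple backdoor paths. Count: 2.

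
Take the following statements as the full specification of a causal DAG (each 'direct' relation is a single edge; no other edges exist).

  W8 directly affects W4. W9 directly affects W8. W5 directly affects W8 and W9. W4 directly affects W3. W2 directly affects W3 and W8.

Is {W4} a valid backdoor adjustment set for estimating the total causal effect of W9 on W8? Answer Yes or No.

No

Backdoor paths from W9 to W8 (paths whose first edge points into W9):
  P1: W9 <- W5 -> W8
Condition 1 (no descendant of W9 in the set): FAILS — W4 is a descendant of W9.
Condition 2 (every backdoor path blocked by {W4}):
  P1: open — no interior node is in the conditioning set.
{W4} does not satisfy the backdoor criterion.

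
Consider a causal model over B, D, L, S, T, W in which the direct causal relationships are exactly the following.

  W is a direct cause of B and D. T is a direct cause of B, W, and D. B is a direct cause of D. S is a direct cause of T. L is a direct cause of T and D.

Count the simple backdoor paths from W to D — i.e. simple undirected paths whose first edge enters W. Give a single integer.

A backdoor path from W to D is any simple undirected path whose first edge points into W (i.e. leaves W via a parent).
Parents of W: {T}.
Enumerating:
  P1: W <- T <- L -> D
  P2: W <- T -> B -> D
  P3: W <- T -> D
That exhausts the simple backdoor paths. Count: 3.

3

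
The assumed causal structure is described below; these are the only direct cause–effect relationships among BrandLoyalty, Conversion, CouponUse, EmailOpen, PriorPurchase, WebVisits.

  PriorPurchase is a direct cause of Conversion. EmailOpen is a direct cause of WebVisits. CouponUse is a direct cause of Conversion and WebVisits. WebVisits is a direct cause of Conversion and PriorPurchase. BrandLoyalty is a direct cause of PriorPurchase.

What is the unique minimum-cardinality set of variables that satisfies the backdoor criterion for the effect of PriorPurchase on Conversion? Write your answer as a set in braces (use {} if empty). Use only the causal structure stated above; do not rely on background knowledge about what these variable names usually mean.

Variables eligible for adjustment (non-descendants of PriorPurchase, excluding PriorPurchase and Conversion): {BrandLoyalty, CouponUse, EmailOpen, WebVisits}.
Backdoor paths from PriorPurchase to Conversion:
  P1: PriorPurchase <- WebVisits <- CouponUse -> Conversion
  P2: PriorPurchase <- WebVisits -> Conversion
The empty set is not sufficient: P1 (PriorPurchase <- WebVisits <- CouponUse -> Conversion) has no collider blocking it and no conditioned non-collider, so it is open.
Try {WebVisits}:
  P1: blocked at chain node WebVisits ∈ conditioning set.
  P2: blocked at fork node WebVisits ∈ conditioning set.
{WebVisits} contains no descendant of PriorPurchase and blocks every backdoor path.
No other singleton works — e.g. {CouponUse} leaves P2 open — so {WebVisits} is the unique smallest valid adjustment set.

{WebVisits}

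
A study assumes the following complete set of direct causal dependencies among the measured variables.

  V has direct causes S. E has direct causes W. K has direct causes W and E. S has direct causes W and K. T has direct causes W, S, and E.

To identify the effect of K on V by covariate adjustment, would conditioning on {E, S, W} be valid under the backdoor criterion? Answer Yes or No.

No

Backdoor paths from K to V (paths whose first edge points into K):
  P1: K <- W -> E -> T <- S -> V
  P2: K <- W -> S -> V
  P3: K <- W -> T <- S -> V
  P4: K <- E <- W -> S -> V
  P5: K <- E <- W -> T <- S -> V
  P6: K <- E -> T <- W -> S -> V
  P7: K <- E -> T <- S -> V
Condition 1 (no descendant of K in the set): FAILS — S is a descendant of K.
Condition 2 (every backdoor path blocked by {E, S, W}):
  P1: blocked at fork node W ∈ conditioning set.
  P2: blocked at fork node W ∈ conditioning set.
  P3: blocked at fork node W ∈ conditioning set.
  P4: blocked at chain node E ∈ conditioning set.
  P5: blocked at chain node E ∈ conditioning set.
  P6: blocked at fork node E ∈ conditioning set.
  P7: blocked at fork node E ∈ conditioning set.
{E, S, W} does not satisfy the backdoor criterion.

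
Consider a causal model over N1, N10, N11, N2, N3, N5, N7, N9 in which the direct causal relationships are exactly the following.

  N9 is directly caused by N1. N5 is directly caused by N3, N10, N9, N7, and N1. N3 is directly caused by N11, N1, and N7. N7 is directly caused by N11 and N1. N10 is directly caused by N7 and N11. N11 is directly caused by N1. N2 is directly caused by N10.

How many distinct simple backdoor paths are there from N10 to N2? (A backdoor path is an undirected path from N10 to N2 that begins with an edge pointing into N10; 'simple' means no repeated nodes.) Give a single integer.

0

A backdoor path from N10 to N2 is any simple undirected path whose first edge points into N10 (i.e. leaves N10 via a parent).
Parents of N10: {N11, N7}.
No simple path from any parent of N10 reaches N2 without revisiting N10, so there are no backdoor paths.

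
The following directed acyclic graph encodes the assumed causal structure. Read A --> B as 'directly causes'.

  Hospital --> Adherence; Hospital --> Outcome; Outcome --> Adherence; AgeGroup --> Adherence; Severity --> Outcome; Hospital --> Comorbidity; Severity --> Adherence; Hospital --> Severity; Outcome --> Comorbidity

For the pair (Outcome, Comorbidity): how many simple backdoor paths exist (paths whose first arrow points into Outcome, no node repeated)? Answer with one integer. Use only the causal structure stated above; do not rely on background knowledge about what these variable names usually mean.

3

A backdoor path from Outcome to Comorbidity is any simple undirected path whose first edge points into Outcome (i.e. leaves Outcome via a parent).
Parents of Outcome: {Hospital, Severity}.
Enumerating:
  P1: Outcome <- Hospital -> Comorbidity
  P2: Outcome <- Severity <- Hospital -> Comorbidity
  P3: Outcome <- Severity -> Adherence <- Hospital -> Comorbidity
That exhausts the simple backdoor paths. Count: 3.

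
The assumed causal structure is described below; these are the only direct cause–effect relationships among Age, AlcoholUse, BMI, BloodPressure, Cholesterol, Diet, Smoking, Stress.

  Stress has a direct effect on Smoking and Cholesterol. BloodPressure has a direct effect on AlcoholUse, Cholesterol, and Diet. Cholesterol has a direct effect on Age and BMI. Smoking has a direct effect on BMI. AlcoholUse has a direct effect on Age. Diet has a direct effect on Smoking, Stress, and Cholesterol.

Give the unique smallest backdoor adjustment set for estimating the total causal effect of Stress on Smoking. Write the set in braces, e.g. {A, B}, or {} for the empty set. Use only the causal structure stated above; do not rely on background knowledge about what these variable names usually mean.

{Diet}

Variables eligible for adjustment (non-descendants of Stress, excluding Stress and Smoking): {AlcoholUse, BloodPressure, Diet}.
Backdoor paths from Stress to Smoking:
  P1: Stress <- Diet <- BloodPressure -> AlcoholUse -> Age <- Cholesterol -> BMI <- Smoking
  P2: Stress <- Diet <- BloodPressure -> Cholesterol -> BMI <- Smoking
  P3: Stress <- Diet -> Cholesterol -> BMI <- Smoking
  P4: Stress <- Diet -> Smoking
The empty set is not sufficient: P4 (Stress <- Diet -> Smoking) has no collider blocking it and no conditioned non-collider, so it is open.
Try {Diet}:
  P1: blocked at chain node Diet ∈ conditioning set.
  P2: blocked at chain node Diet ∈ conditioning set.
  P3: blocked at fork node Diet ∈ conditioning set.
  P4: blocked at fork node Diet ∈ conditioning set.
{Diet} contains no descendant of Stress and blocks every backdoor path.
No other singleton works — e.g. {BloodPressure} leaves P4 open — so {Diet} is the unique smallest valid adjustment set.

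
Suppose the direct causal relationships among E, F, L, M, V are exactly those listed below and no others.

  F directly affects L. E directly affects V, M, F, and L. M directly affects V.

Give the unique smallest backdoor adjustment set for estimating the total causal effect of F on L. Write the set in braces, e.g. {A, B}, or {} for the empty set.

Variables eligible for adjustment (non-descendants of F, excluding F and L): {E, M, V}.
Backdoor paths from F to L:
  P1: F <- E -> L
The empty set is not sufficient: P1 (F <- E -> L) has no collider blocking it and no conditioned non-collider, so it is open.
Try {E}:
  P1: blocked at fork node E ∈ conditioning set.
{E} contains no descendant of F and blocks every backdoor path.
No other singleton works — e.g. {M} leaves P1 open — so {E} is the unique smallest valid adjustment set.

{E}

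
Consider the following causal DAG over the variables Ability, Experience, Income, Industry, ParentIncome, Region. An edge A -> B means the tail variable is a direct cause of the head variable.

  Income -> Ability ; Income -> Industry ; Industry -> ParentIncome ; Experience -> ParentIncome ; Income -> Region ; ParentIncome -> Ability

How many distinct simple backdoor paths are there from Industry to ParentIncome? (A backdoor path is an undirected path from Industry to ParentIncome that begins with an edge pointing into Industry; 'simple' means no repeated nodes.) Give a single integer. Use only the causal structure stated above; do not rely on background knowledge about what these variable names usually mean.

1

A backdoor path from Industry to ParentIncome is any simple undirected path whose first edge points into Industry (i.e. leaves Industry via a parent).
Parents of Industry: {Income}.
Enumerating:
  P1: Industry <- Income -> Ability <- ParentIncome
That exhausts the simple backdoor paths. Count: 1.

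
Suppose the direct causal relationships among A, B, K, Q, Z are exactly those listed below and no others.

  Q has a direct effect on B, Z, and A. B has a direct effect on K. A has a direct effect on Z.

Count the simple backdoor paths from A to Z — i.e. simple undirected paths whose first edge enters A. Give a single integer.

1

A backdoor path from A to Z is any simple undirected path whose first edge points into A (i.e. leaves A via a parent).
Parents of A: {Q}.
Enumerating:
  P1: A <- Q -> Z
That exhausts the simple backdoor paths. Count: 1.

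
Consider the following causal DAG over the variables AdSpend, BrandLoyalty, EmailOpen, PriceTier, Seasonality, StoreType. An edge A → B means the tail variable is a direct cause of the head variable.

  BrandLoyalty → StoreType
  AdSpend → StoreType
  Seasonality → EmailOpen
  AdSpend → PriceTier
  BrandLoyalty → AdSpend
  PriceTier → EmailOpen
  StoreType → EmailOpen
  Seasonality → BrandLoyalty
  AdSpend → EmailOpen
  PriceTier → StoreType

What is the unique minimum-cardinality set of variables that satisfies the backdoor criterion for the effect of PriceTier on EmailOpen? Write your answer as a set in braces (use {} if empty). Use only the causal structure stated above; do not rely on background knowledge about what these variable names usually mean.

Variables eligible for adjustment (non-descendants of PriceTier, excluding PriceTier and EmailOpen): {AdSpend, BrandLoyalty, Seasonality}.
Backdoor paths from PriceTier to EmailOpen:
  P1: PriceTier <- AdSpend <- BrandLoyalty <- Seasonality -> EmailOpen
  P2: PriceTier <- AdSpend <- BrandLoyalty -> StoreType -> EmailOpen
  P3: PriceTier <- AdSpend -> StoreType <- BrandLoyalty <- Seasonality -> EmailOpen
  P4: PriceTier <- AdSpend -> StoreType -> EmailOpen
  P5: PriceTier <- AdSpend -> EmailOpen
The empty set is not sufficient: P1 (PriceTier <- AdSpend <- BrandLoyalty <- Seasonality -> EmailOpen) has no collider blocking it and no conditioned non-collider, so it is open.
Try {AdSpend}:
  P1: blocked at chain node AdSpend ∈ conditioning set.
  P2: blocked at chain node AdSpend ∈ conditioning set.
  P3: blocked at fork node AdSpend ∈ conditioning set.
  P4: blocked at fork node AdSpend ∈ conditioning set.
  P5: blocked at fork node AdSpend ∈ conditioning set.
{AdSpend} contains no descendant of PriceTier and blocks every backdoor path.
No other singleton works — e.g. {Seasonality} leaves P2 open — so {AdSpend} is the unique smallest valid adjustment set.

{AdSpend}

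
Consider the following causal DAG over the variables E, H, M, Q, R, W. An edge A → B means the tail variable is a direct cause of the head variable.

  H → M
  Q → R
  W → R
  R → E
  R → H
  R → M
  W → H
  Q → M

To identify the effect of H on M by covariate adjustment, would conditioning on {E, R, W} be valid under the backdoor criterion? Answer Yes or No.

Backdoor paths from H to M (paths whose first edge points into H):
  P1: H <- W -> R <- Q -> M
  P2: H <- W -> R -> M
  P3: H <- R <- Q -> M
  P4: H <- R -> M
Condition 1 (no descendant of H in the set): holds — descendants of H are {M}; none are in {E, R, W}.
Condition 2 (every backdoor path blocked by {E, R, W}):
  P1: blocked at fork node W ∈ conditioning set.
  P2: blocked at fork node W ∈ conditioning set.
  P3: blocked at chain node R ∈ conditioning set.
  P4: blocked at fork node R ∈ conditioning set.
{E, R, W} satisfies the backdoor criterion.

Yes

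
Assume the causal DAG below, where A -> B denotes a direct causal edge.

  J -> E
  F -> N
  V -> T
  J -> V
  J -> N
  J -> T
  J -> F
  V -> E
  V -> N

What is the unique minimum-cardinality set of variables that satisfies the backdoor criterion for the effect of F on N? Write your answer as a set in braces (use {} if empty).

Variables eligible for adjustment (non-descendants of F, excluding F and N): {E, J, T, V}.
Backdoor paths from F to N:
  P1: F <- J -> V -> N
  P2: F <- J -> T <- V -> N
  P3: F <- J -> E <- V -> N
  P4: F <- J -> N
The empty set is not sufficient: P1 (F <- J -> V -> N) has no collider blocking it and no conditioned non-collider, so it is open.
Try {J}:
  P1: blocked at fork node J ∈ conditioning set.
  P2: blocked at fork node J ∈ conditioning set.
  P3: blocked at fork node J ∈ conditioning set.
  P4: blocked at fork node J ∈ conditioning set.
{J} contains no descendant of F and blocks every backdoor path.
No other singleton works — e.g. {V} leaves P4 open — so {J} is the unique smallest valid adjustment set.

{J}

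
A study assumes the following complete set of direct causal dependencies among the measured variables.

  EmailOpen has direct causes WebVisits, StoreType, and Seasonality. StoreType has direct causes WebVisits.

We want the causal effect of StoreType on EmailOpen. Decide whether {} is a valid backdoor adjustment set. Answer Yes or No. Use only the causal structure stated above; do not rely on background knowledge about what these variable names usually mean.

No

Backdoor paths from StoreType to EmailOpen (paths whose first edge points into StoreType):
  P1: StoreType <- WebVisits -> EmailOpen
Condition 1 (no descendant of StoreType in the set): holds — descendants of StoreType are {EmailOpen}; none are in {}.
Condition 2 (every backdoor path blocked by {}):
  P1: open — no interior node is in the conditioning set.
{} does not satisfy the backdoor criterion.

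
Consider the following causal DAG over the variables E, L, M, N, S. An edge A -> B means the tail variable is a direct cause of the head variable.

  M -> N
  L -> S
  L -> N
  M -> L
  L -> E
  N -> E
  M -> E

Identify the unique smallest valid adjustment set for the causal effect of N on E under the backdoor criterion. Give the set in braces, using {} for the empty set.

{L, M}

Variables eligible for adjustment (non-descendants of N, excluding N and E): {L, M, S}.
Backdoor paths from N to E:
  P1: N <- M -> L -> E
  P2: N <- M -> E
  P3: N <- L <- M -> E
  P4: N <- L -> E
The empty set is not sufficient: P1 (N <- M -> L -> E) has no collider blocking it and no conditioned non-collider, so it is open.
Try {L, M}:
  P1: blocked at fork node M ∈ conditioning set.
  P2: blocked at fork node M ∈ conditioning set.
  P3: blocked at chain node L ∈ conditioning set.
  P4: blocked at fork node L ∈ conditioning set.
{L, M} contains no descendant of N and blocks every backdoor path.
Every element of {L, M} is needed (dropping L leaves P4 open; dropping M leaves P2 open), so no proper subset is valid.
Among all size-2 subsets of the eligible variables, only {L, M} blocks every backdoor path, so it is the unique smallest valid adjustment set.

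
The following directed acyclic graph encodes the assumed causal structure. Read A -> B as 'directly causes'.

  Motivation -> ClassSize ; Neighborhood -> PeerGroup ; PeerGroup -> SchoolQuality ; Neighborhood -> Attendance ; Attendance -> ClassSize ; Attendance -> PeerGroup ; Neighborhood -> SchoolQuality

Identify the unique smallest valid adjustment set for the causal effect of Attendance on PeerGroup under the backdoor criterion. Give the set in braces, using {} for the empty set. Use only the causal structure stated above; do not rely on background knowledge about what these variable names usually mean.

{Neighborhood}

Variables eligible for adjustment (non-descendants of Attendance, excluding Attendance and PeerGroup): {Motivation, Neighborhood}.
Backdoor paths from Attendance to PeerGroup:
  P1: Attendance <- Neighborhood -> PeerGroup
  P2: Attendance <- Neighborhood -> SchoolQuality <- PeerGroup
The empty set is not sufficient: P1 (Attendance <- Neighborhood -> PeerGroup) has no collider blocking it and no conditioned non-collider, so it is open.
Try {Neighborhood}:
  P1: blocked at fork node Neighborhood ∈ conditioning set.
  P2: blocked at fork node Neighborhood ∈ conditioning set.
{Neighborhood} contains no descendant of Attendance and blocks every backdoor path.
No other singleton works — e.g. {Motivation} leaves P1 open — so {Neighborhood} is the unique smallest valid adjustment set.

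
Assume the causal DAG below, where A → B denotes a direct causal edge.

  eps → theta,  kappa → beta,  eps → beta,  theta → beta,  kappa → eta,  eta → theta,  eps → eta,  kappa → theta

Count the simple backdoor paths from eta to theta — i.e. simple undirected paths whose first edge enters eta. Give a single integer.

6

A backdoor path from eta to theta is any simple undirected path whose first edge points into eta (i.e. leaves eta via a parent).
Parents of eta: {eps, kappa}.
Enumerating:
  P1: eta <- eps -> theta
  P2: eta <- eps -> beta <- kappa -> theta
  P3: eta <- eps -> beta <- theta
  P4: eta <- kappa -> theta
  P5: eta <- kappa -> beta <- eps -> theta
  P6: eta <- kappa -> beta <- theta
That exhausts the simple backdoor paths. Count: 6.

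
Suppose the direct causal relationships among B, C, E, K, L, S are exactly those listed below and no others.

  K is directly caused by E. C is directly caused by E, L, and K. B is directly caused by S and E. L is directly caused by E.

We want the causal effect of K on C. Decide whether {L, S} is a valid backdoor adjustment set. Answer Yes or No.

Backdoor paths from K to C (paths whose first edge points into K):
  P1: K <- E -> L -> C
  P2: K <- E -> C
Condition 1 (no descendant of K in the set): holds — descendants of K are {C}; none are in {L, S}.
Condition 2 (every backdoor path blocked by {L, S}):
  P1: blocked at chain node L ∈ conditioning set.
  P2: open — no interior node is in the conditioning set.
{L, S} does not satisfy the backdoor criterion.

No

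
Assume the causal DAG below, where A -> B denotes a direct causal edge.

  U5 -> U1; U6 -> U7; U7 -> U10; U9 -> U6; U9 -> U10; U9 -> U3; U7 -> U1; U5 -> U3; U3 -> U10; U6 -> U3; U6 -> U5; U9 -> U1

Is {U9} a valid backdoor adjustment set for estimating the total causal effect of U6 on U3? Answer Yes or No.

Backdoor paths from U6 to U3 (paths whose first edge points into U6):
  P1: U6 <- U9 -> U1 <- U5 -> U3
  P2: U6 <- U9 -> U1 <- U7 -> U10 <- U3
  P3: U6 <- U9 -> U3
  P4: U6 <- U9 -> U10 <- U7 -> U1 <- U5 -> U3
  P5: U6 <- U9 -> U10 <- U3
Condition 1 (no descendant of U6 in the set): holds — descendants of U6 are {U1, U10, U3, U5, U7}; none are in {U9}.
Condition 2 (every backdoor path blocked by {U9}):
  P1: blocked at fork node U9 ∈ conditioning set.
  P2: blocked at fork node U9 ∈ conditioning set.
  P3: blocked at fork node U9 ∈ conditioning set.
  P4: blocked at fork node U9 ∈ conditioning set.
  P5: blocked at fork node U9 ∈ conditioning set.
{U9} satisfies the backdoor criterion.

Yes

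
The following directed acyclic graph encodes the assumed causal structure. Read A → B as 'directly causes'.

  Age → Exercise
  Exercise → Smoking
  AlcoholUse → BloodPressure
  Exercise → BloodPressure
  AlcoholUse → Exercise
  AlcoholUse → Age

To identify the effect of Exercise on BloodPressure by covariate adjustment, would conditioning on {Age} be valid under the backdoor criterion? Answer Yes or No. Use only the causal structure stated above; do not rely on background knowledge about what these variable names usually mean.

No

Backdoor paths from Exercise to BloodPressure (paths whose first edge points into Exercise):
  P1: Exercise <- AlcoholUse -> BloodPressure
  P2: Exercise <- Age <- AlcoholUse -> BloodPressure
Condition 1 (no descendant of Exercise in the set): holds — descendants of Exercise are {BloodPressure, Smoking}; none are in {Age}.
Condition 2 (every backdoor path blocked by {Age}):
  P1: open — no interior node is in the conditioning set.
  P2: blocked at chain node Age ∈ conditioning set.
{Age} does not satisfy the backdoor criterion.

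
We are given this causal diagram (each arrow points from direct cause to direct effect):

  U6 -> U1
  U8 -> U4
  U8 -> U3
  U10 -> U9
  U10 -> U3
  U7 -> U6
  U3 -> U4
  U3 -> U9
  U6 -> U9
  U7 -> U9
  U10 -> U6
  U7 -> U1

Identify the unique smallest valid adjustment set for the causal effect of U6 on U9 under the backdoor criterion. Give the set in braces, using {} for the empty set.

{U10, U7}

Variables eligible for adjustment (non-descendants of U6, excluding U6 and U9): {U10, U3, U4, U7, U8}.
Backdoor paths from U6 to U9:
  P1: U6 <- U7 -> U9
  P2: U6 <- U10 -> U3 -> U9
  P3: U6 <- U10 -> U9
The empty set is not sufficient: P1 (U6 <- U7 -> U9) has no collider blocking it and no conditioned non-collider, so it is open.
Try {U10, U7}:
  P1: blocked at fork node U7 ∈ conditioning set.
  P2: blocked at fork node U10 ∈ conditioning set.
  P3: blocked at fork node U10 ∈ conditioning set.
{U10, U7} contains no descendant of U6 and blocks every backdoor path.
Every element of {U10, U7} is needed (dropping U10 leaves P2 open; dropping U7 leaves P1 open), so no proper subset is valid.
Among all size-2 subsets of the eligible variables, only {U10, U7} blocks every backdoor path, so it is the unique smallest valid adjustment set.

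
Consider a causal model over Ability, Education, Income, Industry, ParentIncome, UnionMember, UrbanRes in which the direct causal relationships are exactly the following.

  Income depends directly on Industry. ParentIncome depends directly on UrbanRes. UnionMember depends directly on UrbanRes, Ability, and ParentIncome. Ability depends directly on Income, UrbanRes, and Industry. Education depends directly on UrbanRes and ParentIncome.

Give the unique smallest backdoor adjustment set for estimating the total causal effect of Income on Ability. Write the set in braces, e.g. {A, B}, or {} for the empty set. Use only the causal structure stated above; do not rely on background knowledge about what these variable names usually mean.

{Industry}

Variables eligible for adjustment (non-descendants of Income, excluding Income and Ability): {Education, Industry, ParentIncome, UrbanRes}.
Backdoor paths from Income to Ability:
  P1: Income <- Industry -> Ability
The empty set is not sufficient: P1 (Income <- Industry -> Ability) has no collider blocking it and no conditioned non-collider, so it is open.
Try {Industry}:
  P1: blocked at fork node Industry ∈ conditioning set.
{Industry} contains no descendant of Income and blocks every backdoor path.
No other singleton works — e.g. {UrbanRes} leaves P1 open — so {Industry} is the unique smallest valid adjustment set.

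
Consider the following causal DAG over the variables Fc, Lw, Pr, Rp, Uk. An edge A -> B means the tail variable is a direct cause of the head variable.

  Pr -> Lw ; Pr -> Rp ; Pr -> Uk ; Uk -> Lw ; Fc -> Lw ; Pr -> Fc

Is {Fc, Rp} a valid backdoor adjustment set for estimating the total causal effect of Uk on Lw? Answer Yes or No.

No

Backdoor paths from Uk to Lw (paths whose first edge points into Uk):
  P1: Uk <- Pr -> Fc -> Lw
  P2: Uk <- Pr -> Lw
Condition 1 (no descendant of Uk in the set): holds — descendants of Uk are {Lw}; none are in {Fc, Rp}.
Condition 2 (every backdoor path blocked by {Fc, Rp}):
  P1: blocked at chain node Fc ∈ conditioning set.
  P2: open — no interior node is in the conditioning set.
{Fc, Rp} does not satisfy the backdoor criterion.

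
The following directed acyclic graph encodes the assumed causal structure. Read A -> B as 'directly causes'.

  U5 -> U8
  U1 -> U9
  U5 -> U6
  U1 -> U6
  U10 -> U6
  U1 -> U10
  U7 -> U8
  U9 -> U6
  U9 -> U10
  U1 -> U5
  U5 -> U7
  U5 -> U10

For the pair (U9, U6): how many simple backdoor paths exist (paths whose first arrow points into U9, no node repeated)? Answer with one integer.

5

A backdoor path from U9 to U6 is any simple undirected path whose first edge points into U9 (i.e. leaves U9 via a parent).
Parents of U9: {U1}.
Enumerating:
  P1: U9 <- U1 -> U5 -> U10 -> U6
  P2: U9 <- U1 -> U5 -> U6
  P3: U9 <- U1 -> U10 <- U5 -> U6
  P4: U9 <- U1 -> U10 -> U6
  P5: U9 <- U1 -> U6
That exhausts the simple backdoor paths. Count: 5.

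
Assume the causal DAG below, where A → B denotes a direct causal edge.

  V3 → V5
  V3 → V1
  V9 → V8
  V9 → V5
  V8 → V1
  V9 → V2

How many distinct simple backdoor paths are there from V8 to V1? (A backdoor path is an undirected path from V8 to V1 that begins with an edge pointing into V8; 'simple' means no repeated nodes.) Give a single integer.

A backdoor path from V8 to V1 is any simple undirected path whose first edge points into V8 (i.e. leaves V8 via a parent).
Parents of V8: {V9}.
Enumerating:
  P1: V8 <- V9 -> V5 <- V3 -> V1
That exhausts the simple backdoor paths. Count: 1.

1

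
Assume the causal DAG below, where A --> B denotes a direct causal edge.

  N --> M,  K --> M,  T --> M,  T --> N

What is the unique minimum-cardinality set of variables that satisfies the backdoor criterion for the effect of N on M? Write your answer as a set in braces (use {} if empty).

Variables eligible for adjustment (non-descendants of N, excluding N and M): {K, T}.
Backdoor paths from N to M:
  P1: N <- T -> M
The empty set is not sufficient: P1 (N <- T -> M) has no collider blocking it and no conditioned non-collider, so it is open.
Try {T}:
  P1: blocked at fork node T ∈ conditioning set.
{T} contains no descendant of N and blocks every backdoor path.
No other singleton works — e.g. {K} leaves P1 open — so {T} is the unique smallest valid adjustment set.

{T}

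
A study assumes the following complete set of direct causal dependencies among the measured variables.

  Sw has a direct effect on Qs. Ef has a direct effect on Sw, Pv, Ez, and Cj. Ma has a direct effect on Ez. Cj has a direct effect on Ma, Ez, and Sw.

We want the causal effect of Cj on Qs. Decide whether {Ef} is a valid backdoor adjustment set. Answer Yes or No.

Yes

Backdoor paths from Cj to Qs (paths whose first edge points into Cj):
  P1: Cj <- Ef -> Sw -> Qs
Condition 1 (no descendant of Cj in the set): holds — descendants of Cj are {Ez, Ma, Qs, Sw}; none are in {Ef}.
Condition 2 (every backdoor path blocked by {Ef}):
  P1: blocked at fork node Ef ∈ conditioning set.
{Ef} satisfies the backdoor criterion.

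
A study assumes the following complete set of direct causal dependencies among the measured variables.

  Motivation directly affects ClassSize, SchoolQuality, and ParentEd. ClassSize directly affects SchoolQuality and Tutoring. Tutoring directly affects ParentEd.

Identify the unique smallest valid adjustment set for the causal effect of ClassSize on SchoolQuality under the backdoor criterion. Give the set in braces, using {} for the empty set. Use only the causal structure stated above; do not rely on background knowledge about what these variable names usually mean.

{Motivation}

Variables eligible for adjustment (non-descendants of ClassSize, excluding ClassSize and SchoolQuality): {Motivation}.
Backdoor paths from ClassSize to SchoolQuality:
  P1: ClassSize <- Motivation -> SchoolQuality
The empty set is not sufficient: P1 (ClassSize <- Motivation -> SchoolQuality) has no collider blocking it and no conditioned non-collider, so it is open.
Try {Motivation}:
  P1: blocked at fork node Motivation ∈ conditioning set.
{Motivation} contains no descendant of ClassSize and blocks every backdoor path.
{Motivation} is the unique smallest valid adjustment set.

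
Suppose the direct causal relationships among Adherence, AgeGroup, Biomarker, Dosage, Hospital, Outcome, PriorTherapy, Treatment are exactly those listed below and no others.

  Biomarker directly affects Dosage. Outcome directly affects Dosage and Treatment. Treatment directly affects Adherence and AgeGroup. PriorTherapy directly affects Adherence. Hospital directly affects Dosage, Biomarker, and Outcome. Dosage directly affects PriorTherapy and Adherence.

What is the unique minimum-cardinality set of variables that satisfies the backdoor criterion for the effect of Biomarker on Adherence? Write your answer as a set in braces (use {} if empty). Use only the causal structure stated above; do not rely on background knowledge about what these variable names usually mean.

{Hospital}

Variables eligible for adjustment (non-descendants of Biomarker, excluding Biomarker and Adherence): {AgeGroup, Hospital, Outcome, Treatment}.
Backdoor paths from Biomarker to Adherence:
  P1: Biomarker <- Hospital -> Outcome -> Treatment -> Adherence
  P2: Biomarker <- Hospital -> Outcome -> Dosage -> PriorTherapy -> Adherence
  P3: Biomarker <- Hospital -> Outcome -> Dosage -> Adherence
  P4: Biomarker <- Hospital -> Dosage <- Outcome -> Treatment -> Adherence
  P5: Biomarker <- Hospital -> Dosage -> PriorTherapy -> Adherence
  P6: Biomarker <- Hospital -> Dosage -> Adherence
The empty set is not sufficient: P1 (Biomarker <- Hospital -> Outcome -> Treatment -> Adherence) has no collider blocking it and no conditioned non-collider, so it is open.
Try {Hospital}:
  P1: blocked at fork node Hospital ∈ conditioning set.
  P2: blocked at fork node Hospital ∈ conditioning set.
  P3: blocked at fork node Hospital ∈ conditioning set.
  P4: blocked at fork node Hospital ∈ conditioning set.
  P5: blocked at fork node Hospital ∈ conditioning set.
  P6: blocked at fork node Hospital ∈ conditioning set.
{Hospital} contains no descendant of Biomarker and blocks every backdoor path.
No other singleton works — e.g. {Outcome} leaves P5 open — so {Hospital} is the unique smallest valid adjustment set.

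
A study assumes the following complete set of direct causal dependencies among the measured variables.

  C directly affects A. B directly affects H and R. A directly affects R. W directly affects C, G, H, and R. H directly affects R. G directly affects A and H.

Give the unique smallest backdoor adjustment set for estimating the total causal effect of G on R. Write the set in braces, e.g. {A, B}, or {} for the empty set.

{W}

Variables eligible for adjustment (non-descendants of G, excluding G and R): {B, C, W}.
Backdoor paths from G to R:
  P1: G <- W -> C -> A -> R
  P2: G <- W -> H <- B -> R
  P3: G <- W -> H -> R
  P4: G <- W -> R
The empty set is not sufficient: P1 (G <- W -> C -> A -> R) has no collider blocking it and no conditioned non-collider, so it is open.
Try {W}:
  P1: blocked at fork node W ∈ conditioning set.
  P2: blocked at fork node W ∈ conditioning set.
  P3: blocked at fork node W ∈ conditioning set.
  P4: blocked at fork node W ∈ conditioning set.
{W} contains no descendant of G and blocks every backdoor path.
No other singleton works — e.g. {B} leaves P1 open — so {W} is the unique smallest valid adjustment set.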